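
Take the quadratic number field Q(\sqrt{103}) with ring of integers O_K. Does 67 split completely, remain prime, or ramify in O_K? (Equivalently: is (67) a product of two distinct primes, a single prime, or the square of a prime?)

split

d = 103 ≡ 3 (mod 4), so O_K = ℤ[√103] and disc(K) = 4d = 412.
disc(K) = 412 is not divisible by 67; 67 is unramified.
(103/67) = 36^33 mod 67 = 1, giving Legendre symbol 1.
(103/67) = 1, so 67 splits.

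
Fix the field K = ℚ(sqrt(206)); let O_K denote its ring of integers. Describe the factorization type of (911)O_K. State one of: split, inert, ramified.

split

d = 206 ≡ 2 (mod 4), so O_K = ℤ[√206] and disc(K) = 4d = 824.
911 ∤ 824, so 911 is unramified.
(206/911) = 206^455 mod 911 = 1, giving Legendre symbol 1.
(206/911) = 1, so 911 splits.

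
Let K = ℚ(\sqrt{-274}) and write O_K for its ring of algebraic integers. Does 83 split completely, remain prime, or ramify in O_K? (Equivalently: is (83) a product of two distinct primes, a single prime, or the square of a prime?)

p is inert

-274 mod 4 = 2, hence disc K = 4·(-274) = -1096 and O_K = ℤ[√-274].
Since gcd(83, -1096) = 1 the prime 83 does not ramify.
Legendre symbol by Euler's criterion: (-274/83) ≡ (-274)^41 ≡ 82 (mod 83), i.e. (-274/83) = -1.
d is a non-residue mod p, hence 83 remains inert in O_K.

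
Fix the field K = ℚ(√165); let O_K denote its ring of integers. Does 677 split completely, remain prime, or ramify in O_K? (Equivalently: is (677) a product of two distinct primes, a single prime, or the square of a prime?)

677 remains inert

Since 165 ≡ 1 mod 4, the ring of integers is ℤ[(1+√165)/2] with discriminant 165.
disc(K) = 165 is not divisible by 677; 677 is unramified.
Legendre symbol by Euler's criterion: (165/677) ≡ 165^338 ≡ 676 (mod 677), i.e. (165/677) = -1.
Legendre symbol -1 ⇒ 677 is inert.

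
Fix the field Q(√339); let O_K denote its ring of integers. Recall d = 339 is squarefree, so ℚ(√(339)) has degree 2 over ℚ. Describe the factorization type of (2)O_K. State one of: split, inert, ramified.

ramified

Since 339 ≢ 1 mod 4, the ring of integers is ℤ[√339] with discriminant 4·339 = 1356.
2 divides disc(K) = 1356, so 2 ramifies.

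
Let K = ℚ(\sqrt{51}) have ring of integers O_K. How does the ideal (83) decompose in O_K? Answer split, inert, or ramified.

split — (83) = 𝔭₁𝔭₂ with 𝔭₁ ≠ 𝔭₂

Since 51 ≢ 1 mod 4, the ring of integers is ℤ[√51] with discriminant 4·51 = 204.
disc(K) = 204 is not divisible by 83; 83 is unramified.
Compute (51/83) via Euler: 51^((83-1)/2) mod 83 = 1, so (51/83) = 1.
d is a quadratic residue mod p, hence 83 splits in O_K.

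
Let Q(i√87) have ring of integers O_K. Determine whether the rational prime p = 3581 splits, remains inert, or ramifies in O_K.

p splits

d = -87 ≡ 1 (mod 4), so O_K = ℤ[(1+√-87)/2] and disc(K) = d = -87.
3581 ∤ -87, so 3581 is unramified.
Compute (-87/3581) via Euler: 3494^((3581-1)/2) mod 3581 = 1, so (-87/3581) = 1.
d is a quadratic residue mod p, hence 3581 splits in O_K.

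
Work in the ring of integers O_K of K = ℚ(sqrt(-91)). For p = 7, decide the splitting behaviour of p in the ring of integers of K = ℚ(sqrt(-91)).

-91 mod 4 = 1, hence disc K = -91 and O_K = ℤ[(1+√-91)/2].
Ramification test: 7 | -91. The prime 7 ramifies in K.

7 is ramified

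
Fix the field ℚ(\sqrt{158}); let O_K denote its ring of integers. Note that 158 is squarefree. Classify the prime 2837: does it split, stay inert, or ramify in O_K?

p is inert

d = 158 ≡ 2 (mod 4), so O_K = ℤ[√158] and disc(K) = 4d = 632.
2837 ∤ 632, so 2837 is unramified.
Compute (158/2837) via Euler: 158^((2837-1)/2) mod 2837 = 2836, so (158/2837) = -1.
d is a non-residue mod p, hence 2837 remains inert in O_K.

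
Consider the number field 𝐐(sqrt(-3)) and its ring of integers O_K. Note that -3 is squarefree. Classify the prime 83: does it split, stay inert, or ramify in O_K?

Since -3 ≡ 1 mod 4, the ring of integers is ℤ[(1+√-3)/2] with discriminant -3.
83 ∤ -3, so 83 is unramified.
Compute (-3/83) via Euler: 80^((83-1)/2) mod 83 = 82, so (-3/83) = -1.
(-3/83) = -1, so 83 is inert.

inert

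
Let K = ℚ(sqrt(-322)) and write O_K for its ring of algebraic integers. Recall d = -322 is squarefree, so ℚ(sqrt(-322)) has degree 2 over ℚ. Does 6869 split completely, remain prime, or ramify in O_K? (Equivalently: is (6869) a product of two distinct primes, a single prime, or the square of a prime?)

d = -322 ≡ 2 (mod 4), so O_K = ℤ[√-322] and disc(K) = 4d = -1288.
Since gcd(6869, -1288) = 1 the prime 6869 does not ramify.
(-322/6869) = 6547^3434 mod 6869 = 1, giving Legendre symbol 1.
Legendre symbol 1 ⇒ 6869 is split.

6869 splits in O_K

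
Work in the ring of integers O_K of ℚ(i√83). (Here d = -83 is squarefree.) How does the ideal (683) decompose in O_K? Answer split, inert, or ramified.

683 remains inert

-83 mod 4 = 1, hence disc K = -83 and O_K = ℤ[(1+√-83)/2].
Since gcd(683, -83) = 1 the prime 683 does not ramify.
Legendre symbol by Euler's criterion: (-83/683) ≡ (-83)^341 ≡ 682 (mod 683), i.e. (-83/683) = -1.
d is a non-residue mod p, hence 683 remains inert in O_K.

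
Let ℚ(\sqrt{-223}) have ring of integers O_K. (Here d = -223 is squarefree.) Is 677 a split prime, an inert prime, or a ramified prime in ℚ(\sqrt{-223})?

split — (677) = 𝔭₁𝔭₂ with 𝔭₁ ≠ 𝔭₂

d = -223 ≡ 1 (mod 4), so O_K = ℤ[(1+√-223)/2] and disc(K) = d = -223.
disc(K) = -223 is not divisible by 677; 677 is unramified.
(-223/677) = 454^338 mod 677 = 1, giving Legendre symbol 1.
Legendre symbol 1 ⇒ 677 is split.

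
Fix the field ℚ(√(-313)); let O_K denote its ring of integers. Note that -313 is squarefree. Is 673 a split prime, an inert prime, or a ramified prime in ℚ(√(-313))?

d = -313 ≡ 3 (mod 4), so O_K = ℤ[√-313] and disc(K) = 4d = -1252.
disc(K) = -1252 is not divisible by 673; 673 is unramified.
Euler's criterion: (-313)^336 mod 673 = 672. Thus (-313|673) = -1.
d is a non-residue mod p, hence 673 remains inert in O_K.

p is inert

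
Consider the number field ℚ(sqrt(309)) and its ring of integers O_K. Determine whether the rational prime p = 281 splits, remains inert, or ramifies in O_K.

split — (281) = 𝔭₁𝔭₂ with 𝔭₁ ≠ 𝔭₂

d = 309 ≡ 1 (mod 4), so O_K = ℤ[(1+√309)/2] and disc(K) = d = 309.
Since gcd(281, 309) = 1 the prime 281 does not ramify.
Euler's criterion: 309^140 mod 281 = 1. Thus (309|281) = 1.
d is a quadratic residue mod p, hence 281 splits in O_K.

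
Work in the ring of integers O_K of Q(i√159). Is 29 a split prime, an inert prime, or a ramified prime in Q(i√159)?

d = -159 ≡ 1 (mod 4), so O_K = ℤ[(1+√-159)/2] and disc(K) = d = -159.
Since gcd(29, -159) = 1 the prime 29 does not ramify.
Legendre symbol by Euler's criterion: (-159/29) ≡ (-159)^14 ≡ 28 (mod 29), i.e. (-159/29) = -1.
Legendre symbol -1 ⇒ 29 is inert.

inert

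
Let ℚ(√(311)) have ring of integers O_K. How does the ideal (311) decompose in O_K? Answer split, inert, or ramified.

311 is ramified

d = 311 ≡ 3 (mod 4), so O_K = ℤ[√311] and disc(K) = 4d = 1244.
311 divides disc(K) = 1244, so 311 ramifies.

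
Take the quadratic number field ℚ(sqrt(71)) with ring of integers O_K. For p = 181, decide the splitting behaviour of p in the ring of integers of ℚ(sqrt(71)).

71 mod 4 = 3, hence disc K = 4·71 = 284 and O_K = ℤ[√71].
Since gcd(181, 284) = 1 the prime 181 does not ramify.
Compute (71/181) via Euler: 71^((181-1)/2) mod 181 = 180, so (71/181) = -1.
d is a non-residue mod p, hence 181 remains inert in O_K.

p is inert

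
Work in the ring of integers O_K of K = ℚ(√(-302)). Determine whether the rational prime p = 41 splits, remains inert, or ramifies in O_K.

d = -302 ≡ 2 (mod 4), so O_K = ℤ[√-302] and disc(K) = 4d = -1208.
Since gcd(41, -1208) = 1 the prime 41 does not ramify.
Legendre symbol by Euler's criterion: (-302/41) ≡ (-302)^20 ≡ 40 (mod 41), i.e. (-302/41) = -1.
d is a non-residue mod p, hence 41 remains inert in O_K.

41 remains inert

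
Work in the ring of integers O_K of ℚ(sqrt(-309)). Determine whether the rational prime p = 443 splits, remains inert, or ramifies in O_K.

d = -309 ≡ 3 (mod 4), so O_K = ℤ[√-309] and disc(K) = 4d = -1236.
443 ∤ -1236, so 443 is unramified.
(-309/443) = 134^221 mod 443 = 442, giving Legendre symbol -1.
Legendre symbol -1 ⇒ 443 is inert.

inert — (443) stays prime in O_K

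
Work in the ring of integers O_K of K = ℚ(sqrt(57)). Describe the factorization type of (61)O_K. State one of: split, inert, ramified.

d = 57 ≡ 1 (mod 4), so O_K = ℤ[(1+√57)/2] and disc(K) = d = 57.
disc(K) = 57 is not divisible by 61; 61 is unramified.
Legendre symbol by Euler's criterion: (57/61) ≡ 57^30 ≡ 1 (mod 61), i.e. (57/61) = 1.
(57/61) = 1, so 61 splits.

p splits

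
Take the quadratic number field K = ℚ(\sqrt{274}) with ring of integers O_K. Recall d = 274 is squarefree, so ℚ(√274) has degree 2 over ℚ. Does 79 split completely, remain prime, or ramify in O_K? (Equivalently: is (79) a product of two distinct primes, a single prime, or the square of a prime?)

p is inert

d = 274 ≡ 2 (mod 4), so O_K = ℤ[√274] and disc(K) = 4d = 1096.
disc(K) = 1096 is not divisible by 79; 79 is unramified.
Compute (274/79) via Euler: 37^((79-1)/2) mod 79 = 78, so (274/79) = -1.
Legendre symbol -1 ⇒ 79 is inert.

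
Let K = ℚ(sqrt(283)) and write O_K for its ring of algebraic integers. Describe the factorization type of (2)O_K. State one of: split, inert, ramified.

ramifies in O_K

283 mod 4 = 3, hence disc K = 4·283 = 1132 and O_K = ℤ[√283].
Ramification test: 2 | 1132. The prime 2 ramifies in K.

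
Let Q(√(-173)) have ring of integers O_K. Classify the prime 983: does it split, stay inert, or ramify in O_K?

remains prime (inert)

Since -173 ≢ 1 mod 4, the ring of integers is ℤ[√-173] with discriminant 4·(-173) = -692.
disc(K) = -692 is not divisible by 983; 983 is unramified.
(-173/983) = 810^491 mod 983 = 982, giving Legendre symbol -1.
Legendre symbol -1 ⇒ 983 is inert.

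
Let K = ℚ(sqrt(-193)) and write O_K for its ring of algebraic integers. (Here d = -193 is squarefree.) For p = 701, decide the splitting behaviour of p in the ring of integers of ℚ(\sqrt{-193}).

remains prime (inert)

Since -193 ≢ 1 mod 4, the ring of integers is ℤ[√-193] with discriminant 4·(-193) = -772.
disc(K) = -772 is not divisible by 701; 701 is unramified.
Legendre symbol by Euler's criterion: (-193/701) ≡ (-193)^350 ≡ 700 (mod 701), i.e. (-193/701) = -1.
d is a non-residue mod p, hence 701 remains inert in O_K.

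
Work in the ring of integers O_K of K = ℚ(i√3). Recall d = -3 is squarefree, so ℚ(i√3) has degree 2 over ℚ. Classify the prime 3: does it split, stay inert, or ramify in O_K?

ramifies in O_K

-3 mod 4 = 1, hence disc K = -3 and O_K = ℤ[(1+√-3)/2].
Ramification test: 3 | -3. The prime 3 ramifies in K.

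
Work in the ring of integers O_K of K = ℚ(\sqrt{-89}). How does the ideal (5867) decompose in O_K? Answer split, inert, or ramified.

d = -89 ≡ 3 (mod 4), so O_K = ℤ[√-89] and disc(K) = 4d = -356.
5867 ∤ -356, so 5867 is unramified.
Legendre symbol by Euler's criterion: (-89/5867) ≡ (-89)^2933 ≡ 1 (mod 5867), i.e. (-89/5867) = 1.
(-89/5867) = 1, so 5867 splits.

split — (5867) = 𝔭₁𝔭₂ with 𝔭₁ ≠ 𝔭₂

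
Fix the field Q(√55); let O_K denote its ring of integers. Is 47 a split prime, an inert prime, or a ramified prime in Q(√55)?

splits completely

d = 55 ≡ 3 (mod 4), so O_K = ℤ[√55] and disc(K) = 4d = 220.
47 ∤ 220, so 47 is unramified.
Legendre symbol by Euler's criterion: (55/47) ≡ 55^23 ≡ 1 (mod 47), i.e. (55/47) = 1.
(55/47) = 1, so 47 splits.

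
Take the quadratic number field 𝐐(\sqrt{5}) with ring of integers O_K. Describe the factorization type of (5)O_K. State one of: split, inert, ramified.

Since 5 ≡ 1 mod 4, the ring of integers is ℤ[(1+√5)/2] with discriminant 5.
disc(K) = 5 = 5·1, so p = 5 is ramified.

p ramifies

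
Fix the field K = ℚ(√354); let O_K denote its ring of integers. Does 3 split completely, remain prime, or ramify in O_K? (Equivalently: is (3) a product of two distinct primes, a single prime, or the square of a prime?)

d = 354 ≡ 2 (mod 4), so O_K = ℤ[√354] and disc(K) = 4d = 1416.
3 divides disc(K) = 1416, so 3 ramifies.

ramified — (3) = 𝔭²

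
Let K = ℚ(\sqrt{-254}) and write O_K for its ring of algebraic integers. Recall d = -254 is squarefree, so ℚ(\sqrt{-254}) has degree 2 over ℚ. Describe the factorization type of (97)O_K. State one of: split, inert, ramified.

remains prime (inert)

Since -254 ≢ 1 mod 4, the ring of integers is ℤ[√-254] with discriminant 4·(-254) = -1016.
disc(K) = -1016 is not divisible by 97; 97 is unramified.
(-254/97) = 37^48 mod 97 = 96, giving Legendre symbol -1.
Legendre symbol -1 ⇒ 97 is inert.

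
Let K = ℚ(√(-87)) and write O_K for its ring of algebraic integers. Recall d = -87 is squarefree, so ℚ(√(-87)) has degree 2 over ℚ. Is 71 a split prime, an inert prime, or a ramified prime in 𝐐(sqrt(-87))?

p is inert

-87 mod 4 = 1, hence disc K = -87 and O_K = ℤ[(1+√-87)/2].
Since gcd(71, -87) = 1 the prime 71 does not ramify.
Legendre symbol by Euler's criterion: (-87/71) ≡ (-87)^35 ≡ 70 (mod 71), i.e. (-87/71) = -1.
Legendre symbol -1 ⇒ 71 is inert.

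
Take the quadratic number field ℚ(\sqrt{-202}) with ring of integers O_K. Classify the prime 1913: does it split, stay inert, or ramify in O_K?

d = -202 ≡ 2 (mod 4), so O_K = ℤ[√-202] and disc(K) = 4d = -808.
1913 ∤ -808, so 1913 is unramified.
Compute (-202/1913) via Euler: 1711^((1913-1)/2) mod 1913 = 1, so (-202/1913) = 1.
(-202/1913) = 1, so 1913 splits.

split — (1913) = 𝔭₁𝔭₂ with 𝔭₁ ≠ 𝔭₂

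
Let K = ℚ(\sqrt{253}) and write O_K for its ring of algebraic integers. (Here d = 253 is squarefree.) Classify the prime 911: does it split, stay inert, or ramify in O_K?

inert — (911) stays prime in O_K

d = 253 ≡ 1 (mod 4), so O_K = ℤ[(1+√253)/2] and disc(K) = d = 253.
Since gcd(911, 253) = 1 the prime 911 does not ramify.
Euler's criterion: 253^455 mod 911 = 910. Thus (253|911) = -1.
(253/911) = -1, so 911 is inert.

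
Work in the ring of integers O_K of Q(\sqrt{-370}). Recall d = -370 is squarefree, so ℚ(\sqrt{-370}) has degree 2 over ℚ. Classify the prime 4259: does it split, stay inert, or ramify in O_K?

split

d = -370 ≡ 2 (mod 4), so O_K = ℤ[√-370] and disc(K) = 4d = -1480.
4259 ∤ -1480, so 4259 is unramified.
Legendre symbol by Euler's criterion: (-370/4259) ≡ (-370)^2129 ≡ 1 (mod 4259), i.e. (-370/4259) = 1.
Legendre symbol 1 ⇒ 4259 is split.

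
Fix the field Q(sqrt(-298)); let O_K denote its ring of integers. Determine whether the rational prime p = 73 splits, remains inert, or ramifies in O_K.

split

Since -298 ≢ 1 mod 4, the ring of integers is ℤ[√-298] with discriminant 4·(-298) = -1192.
73 ∤ -1192, so 73 is unramified.
Compute (-298/73) via Euler: 67^((73-1)/2) mod 73 = 1, so (-298/73) = 1.
d is a quadratic residue mod p, hence 73 splits in O_K.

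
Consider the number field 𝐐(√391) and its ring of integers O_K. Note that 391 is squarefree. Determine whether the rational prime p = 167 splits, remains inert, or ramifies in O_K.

391 mod 4 = 3, hence disc K = 4·391 = 1564 and O_K = ℤ[√391].
Since gcd(167, 1564) = 1 the prime 167 does not ramify.
(391/167) = 57^83 mod 167 = 1, giving Legendre symbol 1.
d is a quadratic residue mod p, hence 167 splits in O_K.

split — (167) = 𝔭₁𝔭₂ with 𝔭₁ ≠ 𝔭₂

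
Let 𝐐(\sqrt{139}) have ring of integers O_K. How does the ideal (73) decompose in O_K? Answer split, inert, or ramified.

inert — (73) stays prime in O_K

d = 139 ≡ 3 (mod 4), so O_K = ℤ[√139] and disc(K) = 4d = 556.
disc(K) = 556 is not divisible by 73; 73 is unramified.
(139/73) = 66^36 mod 73 = 72, giving Legendre symbol -1.
d is a non-residue mod p, hence 73 remains inert in O_K.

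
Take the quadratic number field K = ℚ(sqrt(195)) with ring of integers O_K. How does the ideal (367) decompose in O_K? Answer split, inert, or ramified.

Since 195 ≢ 1 mod 4, the ring of integers is ℤ[√195] with discriminant 4·195 = 780.
Since gcd(367, 780) = 1 the prime 367 does not ramify.
(195/367) = 195^183 mod 367 = 1, giving Legendre symbol 1.
(195/367) = 1, so 367 splits.

split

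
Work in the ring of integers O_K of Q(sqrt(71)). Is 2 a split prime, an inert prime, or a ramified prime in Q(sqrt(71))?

d = 71 ≡ 3 (mod 4), so O_K = ℤ[√71] and disc(K) = 4d = 284.
disc(K) = 284 = 2·142, so p = 2 is ramified.

2 is ramified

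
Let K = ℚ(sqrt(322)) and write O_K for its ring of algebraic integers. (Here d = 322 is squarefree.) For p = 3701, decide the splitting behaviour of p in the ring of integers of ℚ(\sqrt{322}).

Since 322 ≢ 1 mod 4, the ring of integers is ℤ[√322] with discriminant 4·322 = 1288.
disc(K) = 1288 is not divisible by 3701; 3701 is unramified.
Euler's criterion: 322^1850 mod 3701 = 3700. Thus (322|3701) = -1.
Legendre symbol -1 ⇒ 3701 is inert.

remains prime (inert)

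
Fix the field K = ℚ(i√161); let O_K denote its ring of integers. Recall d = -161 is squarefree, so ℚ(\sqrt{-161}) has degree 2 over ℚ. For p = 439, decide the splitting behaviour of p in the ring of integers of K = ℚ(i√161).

p splits

-161 mod 4 = 3, hence disc K = 4·(-161) = -644 and O_K = ℤ[√-161].
Since gcd(439, -644) = 1 the prime 439 does not ramify.
Compute (-161/439) via Euler: 278^((439-1)/2) mod 439 = 1, so (-161/439) = 1.
Legendre symbol 1 ⇒ 439 is split.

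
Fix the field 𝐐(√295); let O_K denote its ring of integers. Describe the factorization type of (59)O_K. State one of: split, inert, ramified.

p ramifies

Since 295 ≢ 1 mod 4, the ring of integers is ℤ[√295] with discriminant 4·295 = 1180.
disc(K) = 1180 = 59·20, so p = 59 is ramified.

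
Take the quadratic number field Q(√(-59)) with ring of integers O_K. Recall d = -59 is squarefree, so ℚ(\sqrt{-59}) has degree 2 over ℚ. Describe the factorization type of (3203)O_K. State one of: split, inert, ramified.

splits completely

d = -59 ≡ 1 (mod 4), so O_K = ℤ[(1+√-59)/2] and disc(K) = d = -59.
Since gcd(3203, -59) = 1 the prime 3203 does not ramify.
Euler's criterion: (-59)^1601 mod 3203 = 1. Thus (-59|3203) = 1.
Legendre symbol 1 ⇒ 3203 is split.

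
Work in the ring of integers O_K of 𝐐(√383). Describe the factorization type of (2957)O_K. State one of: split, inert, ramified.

split — (2957) = 𝔭₁𝔭₂ with 𝔭₁ ≠ 𝔭₂

383 mod 4 = 3, hence disc K = 4·383 = 1532 and O_K = ℤ[√383].
Since gcd(2957, 1532) = 1 the prime 2957 does not ramify.
Compute (383/2957) via Euler: 383^((2957-1)/2) mod 2957 = 1, so (383/2957) = 1.
Legendre symbol 1 ⇒ 2957 is split.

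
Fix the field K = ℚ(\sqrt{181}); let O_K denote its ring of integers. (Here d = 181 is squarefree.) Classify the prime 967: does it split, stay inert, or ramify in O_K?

181 mod 4 = 1, hence disc K = 181 and O_K = ℤ[(1+√181)/2].
disc(K) = 181 is not divisible by 967; 967 is unramified.
(181/967) = 181^483 mod 967 = 1, giving Legendre symbol 1.
Legendre symbol 1 ⇒ 967 is split.

split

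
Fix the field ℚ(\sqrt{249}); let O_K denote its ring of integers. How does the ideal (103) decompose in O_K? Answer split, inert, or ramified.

249 mod 4 = 1, hence disc K = 249 and O_K = ℤ[(1+√249)/2].
103 ∤ 249, so 103 is unramified.
Euler's criterion: 249^51 mod 103 = 102. Thus (249|103) = -1.
(249/103) = -1, so 103 is inert.

p is inert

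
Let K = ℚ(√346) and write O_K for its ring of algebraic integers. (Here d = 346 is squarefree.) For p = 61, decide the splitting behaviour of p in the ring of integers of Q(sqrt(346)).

split — (61) = 𝔭₁𝔭₂ with 𝔭₁ ≠ 𝔭₂

d = 346 ≡ 2 (mod 4), so O_K = ℤ[√346] and disc(K) = 4d = 1384.
Since gcd(61, 1384) = 1 the prime 61 does not ramify.
Euler's criterion: 346^30 mod 61 = 1. Thus (346|61) = 1.
(346/61) = 1, so 61 splits.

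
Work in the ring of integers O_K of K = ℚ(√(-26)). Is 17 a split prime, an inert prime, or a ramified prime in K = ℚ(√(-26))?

Since -26 ≢ 1 mod 4, the ring of integers is ℤ[√-26] with discriminant 4·(-26) = -104.
disc(K) = -104 is not divisible by 17; 17 is unramified.
Euler's criterion: (-26)^8 mod 17 = 1. Thus (-26|17) = 1.
(-26/17) = 1, so 17 splits.

split — (17) = 𝔭₁𝔭₂ with 𝔭₁ ≠ 𝔭₂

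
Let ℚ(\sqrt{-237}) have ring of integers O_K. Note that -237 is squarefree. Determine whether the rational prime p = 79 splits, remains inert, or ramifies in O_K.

ramified — (79) = 𝔭²

Since -237 ≢ 1 mod 4, the ring of integers is ℤ[√-237] with discriminant 4·(-237) = -948.
disc(K) = -948 = 79·(-12), so p = 79 is ramified.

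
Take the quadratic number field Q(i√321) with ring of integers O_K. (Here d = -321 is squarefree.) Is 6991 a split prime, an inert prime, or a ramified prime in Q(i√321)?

6991 remains inert

Since -321 ≢ 1 mod 4, the ring of integers is ℤ[√-321] with discriminant 4·(-321) = -1284.
Since gcd(6991, -1284) = 1 the prime 6991 does not ramify.
Compute (-321/6991) via Euler: 6670^((6991-1)/2) mod 6991 = 6990, so (-321/6991) = -1.
Legendre symbol -1 ⇒ 6991 is inert.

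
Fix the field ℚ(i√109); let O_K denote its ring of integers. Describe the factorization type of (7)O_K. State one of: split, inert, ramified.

remains prime (inert)

d = -109 ≡ 3 (mod 4), so O_K = ℤ[√-109] and disc(K) = 4d = -436.
7 ∤ -436, so 7 is unramified.
Euler's criterion: (-109)^3 mod 7 = 6. Thus (-109|7) = -1.
Legendre symbol -1 ⇒ 7 is inert.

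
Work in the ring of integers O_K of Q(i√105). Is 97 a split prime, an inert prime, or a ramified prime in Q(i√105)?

Since -105 ≢ 1 mod 4, the ring of integers is ℤ[√-105] with discriminant 4·(-105) = -420.
disc(K) = -420 is not divisible by 97; 97 is unramified.
Compute (-105/97) via Euler: 89^((97-1)/2) mod 97 = 1, so (-105/97) = 1.
d is a quadratic residue mod p, hence 97 splits in O_K.

p splits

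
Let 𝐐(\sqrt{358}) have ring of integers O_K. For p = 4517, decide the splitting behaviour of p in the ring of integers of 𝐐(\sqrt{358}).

Since 358 ≢ 1 mod 4, the ring of integers is ℤ[√358] with discriminant 4·358 = 1432.
4517 ∤ 1432, so 4517 is unramified.
Legendre symbol by Euler's criterion: (358/4517) ≡ 358^2258 ≡ 4516 (mod 4517), i.e. (358/4517) = -1.
Legendre symbol -1 ⇒ 4517 is inert.

remains prime (inert)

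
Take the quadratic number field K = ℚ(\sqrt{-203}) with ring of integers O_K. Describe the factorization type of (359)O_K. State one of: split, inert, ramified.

inert

d = -203 ≡ 1 (mod 4), so O_K = ℤ[(1+√-203)/2] and disc(K) = d = -203.
disc(K) = -203 is not divisible by 359; 359 is unramified.
Compute (-203/359) via Euler: 156^((359-1)/2) mod 359 = 358, so (-203/359) = -1.
Legendre symbol -1 ⇒ 359 is inert.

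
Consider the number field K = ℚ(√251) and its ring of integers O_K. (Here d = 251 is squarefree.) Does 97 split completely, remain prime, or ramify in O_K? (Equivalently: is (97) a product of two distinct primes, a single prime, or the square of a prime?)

97 remains inert

251 mod 4 = 3, hence disc K = 4·251 = 1004 and O_K = ℤ[√251].
Since gcd(97, 1004) = 1 the prime 97 does not ramify.
Legendre symbol by Euler's criterion: (251/97) ≡ 251^48 ≡ 96 (mod 97), i.e. (251/97) = -1.
(251/97) = -1, so 97 is inert.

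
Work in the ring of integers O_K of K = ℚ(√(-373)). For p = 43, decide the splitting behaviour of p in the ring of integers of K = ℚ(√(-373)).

d = -373 ≡ 3 (mod 4), so O_K = ℤ[√-373] and disc(K) = 4d = -1492.
Since gcd(43, -1492) = 1 the prime 43 does not ramify.
Compute (-373/43) via Euler: 14^((43-1)/2) mod 43 = 1, so (-373/43) = 1.
(-373/43) = 1, so 43 splits.

split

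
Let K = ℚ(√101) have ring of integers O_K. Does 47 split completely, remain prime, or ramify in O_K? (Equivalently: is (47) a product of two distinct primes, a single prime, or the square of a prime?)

Since 101 ≡ 1 mod 4, the ring of integers is ℤ[(1+√101)/2] with discriminant 101.
47 ∤ 101, so 47 is unramified.
Compute (101/47) via Euler: 7^((47-1)/2) mod 47 = 1, so (101/47) = 1.
d is a quadratic residue mod p, hence 47 splits in O_K.

split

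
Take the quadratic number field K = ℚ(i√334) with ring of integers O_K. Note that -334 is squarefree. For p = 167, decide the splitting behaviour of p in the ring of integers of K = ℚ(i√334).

d = -334 ≡ 2 (mod 4), so O_K = ℤ[√-334] and disc(K) = 4d = -1336.
Ramification test: 167 | -1336. The prime 167 ramifies in K.

ramified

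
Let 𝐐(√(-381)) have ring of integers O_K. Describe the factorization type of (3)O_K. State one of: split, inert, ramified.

-381 mod 4 = 3, hence disc K = 4·(-381) = -1524 and O_K = ℤ[√-381].
Ramification test: 3 | -1524. The prime 3 ramifies in K.

ramifies in O_K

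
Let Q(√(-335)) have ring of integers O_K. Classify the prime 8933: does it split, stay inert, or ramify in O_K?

remains prime (inert)

-335 mod 4 = 1, hence disc K = -335 and O_K = ℤ[(1+√-335)/2].
8933 ∤ -335, so 8933 is unramified.
Compute (-335/8933) via Euler: 8598^((8933-1)/2) mod 8933 = 8932, so (-335/8933) = -1.
Legendre symbol -1 ⇒ 8933 is inert.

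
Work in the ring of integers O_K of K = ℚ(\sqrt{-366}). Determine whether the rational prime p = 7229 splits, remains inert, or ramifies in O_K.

inert — (7229) stays prime in O_K

-366 mod 4 = 2, hence disc K = 4·(-366) = -1464 and O_K = ℤ[√-366].
7229 ∤ -1464, so 7229 is unramified.
Legendre symbol by Euler's criterion: (-366/7229) ≡ (-366)^3614 ≡ 7228 (mod 7229), i.e. (-366/7229) = -1.
Legendre symbol -1 ⇒ 7229 is inert.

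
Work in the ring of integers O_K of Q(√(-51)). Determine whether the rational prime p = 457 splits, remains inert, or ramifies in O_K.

p splits

-51 mod 4 = 1, hence disc K = -51 and O_K = ℤ[(1+√-51)/2].
disc(K) = -51 is not divisible by 457; 457 is unramified.
Euler's criterion: (-51)^228 mod 457 = 1. Thus (-51|457) = 1.
d is a quadratic residue mod p, hence 457 splits in O_K.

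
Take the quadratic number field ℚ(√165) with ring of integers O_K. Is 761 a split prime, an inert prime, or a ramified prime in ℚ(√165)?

d = 165 ≡ 1 (mod 4), so O_K = ℤ[(1+√165)/2] and disc(K) = d = 165.
disc(K) = 165 is not divisible by 761; 761 is unramified.
Legendre symbol by Euler's criterion: (165/761) ≡ 165^380 ≡ 1 (mod 761), i.e. (165/761) = 1.
d is a quadratic residue mod p, hence 761 splits in O_K.

p splits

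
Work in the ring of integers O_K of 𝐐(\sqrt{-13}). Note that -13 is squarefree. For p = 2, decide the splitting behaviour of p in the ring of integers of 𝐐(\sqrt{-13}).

d = -13 ≡ 3 (mod 4), so O_K = ℤ[√-13] and disc(K) = 4d = -52.
2 divides disc(K) = -52, so 2 ramifies.

ramified — (2) = 𝔭²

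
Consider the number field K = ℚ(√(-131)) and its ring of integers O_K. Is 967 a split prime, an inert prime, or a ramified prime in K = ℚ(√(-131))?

inert

Since -131 ≡ 1 mod 4, the ring of integers is ℤ[(1+√-131)/2] with discriminant -131.
disc(K) = -131 is not divisible by 967; 967 is unramified.
Euler's criterion: (-131)^483 mod 967 = 966. Thus (-131|967) = -1.
Legendre symbol -1 ⇒ 967 is inert.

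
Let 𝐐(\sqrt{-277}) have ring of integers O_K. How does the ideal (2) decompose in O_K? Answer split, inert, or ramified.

Since -277 ≢ 1 mod 4, the ring of integers is ℤ[√-277] with discriminant 4·(-277) = -1108.
Ramification test: 2 | -1108. The prime 2 ramifies in K.

2 is ramified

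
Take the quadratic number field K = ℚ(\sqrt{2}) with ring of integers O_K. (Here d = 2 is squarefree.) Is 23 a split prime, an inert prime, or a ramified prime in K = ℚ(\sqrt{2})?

splits completely

2 mod 4 = 2, hence disc K = 4·2 = 8 and O_K = ℤ[√2].
23 ∤ 8, so 23 is unramified.
Legendre symbol by Euler's criterion: (2/23) ≡ 2^11 ≡ 1 (mod 23), i.e. (2/23) = 1.
(2/23) = 1, so 23 splits.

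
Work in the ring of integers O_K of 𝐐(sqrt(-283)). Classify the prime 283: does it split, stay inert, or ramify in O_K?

Since -283 ≡ 1 mod 4, the ring of integers is ℤ[(1+√-283)/2] with discriminant -283.
Ramification test: 283 | -283. The prime 283 ramifies in K.

ramified — (283) = 𝔭²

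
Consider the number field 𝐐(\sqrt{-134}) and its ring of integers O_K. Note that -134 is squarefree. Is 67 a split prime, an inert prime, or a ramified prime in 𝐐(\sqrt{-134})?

-134 mod 4 = 2, hence disc K = 4·(-134) = -536 and O_K = ℤ[√-134].
67 divides disc(K) = -536, so 67 ramifies.

ramified — (67) = 𝔭²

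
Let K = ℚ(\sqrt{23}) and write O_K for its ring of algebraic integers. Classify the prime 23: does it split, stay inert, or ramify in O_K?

Since 23 ≢ 1 mod 4, the ring of integers is ℤ[√23] with discriminant 4·23 = 92.
23 divides disc(K) = 92, so 23 ramifies.

ramified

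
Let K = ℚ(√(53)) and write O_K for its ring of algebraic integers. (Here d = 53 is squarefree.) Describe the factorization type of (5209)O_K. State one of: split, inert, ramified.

split — (5209) = 𝔭₁𝔭₂ with 𝔭₁ ≠ 𝔭₂

53 mod 4 = 1, hence disc K = 53 and O_K = ℤ[(1+√53)/2].
disc(K) = 53 is not divisible by 5209; 5209 is unramified.
Compute (53/5209) via Euler: 53^((5209-1)/2) mod 5209 = 1, so (53/5209) = 1.
Legendre symbol 1 ⇒ 5209 is split.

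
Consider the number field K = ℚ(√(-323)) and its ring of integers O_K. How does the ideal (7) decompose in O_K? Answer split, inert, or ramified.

inert — (7) stays prime in O_K

Since -323 ≡ 1 mod 4, the ring of integers is ℤ[(1+√-323)/2] with discriminant -323.
7 ∤ -323, so 7 is unramified.
Compute (-323/7) via Euler: 6^((7-1)/2) mod 7 = 6, so (-323/7) = -1.
Legendre symbol -1 ⇒ 7 is inert.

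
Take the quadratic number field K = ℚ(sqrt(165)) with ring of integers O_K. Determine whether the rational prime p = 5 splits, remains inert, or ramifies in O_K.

ramified

Since 165 ≡ 1 mod 4, the ring of integers is ℤ[(1+√165)/2] with discriminant 165.
Ramification test: 5 | 165. The prime 5 ramifies in K.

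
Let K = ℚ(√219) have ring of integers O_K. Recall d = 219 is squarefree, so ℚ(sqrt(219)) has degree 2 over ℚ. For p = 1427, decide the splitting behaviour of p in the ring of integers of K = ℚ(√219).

remains prime (inert)

d = 219 ≡ 3 (mod 4), so O_K = ℤ[√219] and disc(K) = 4d = 876.
Since gcd(1427, 876) = 1 the prime 1427 does not ramify.
Legendre symbol by Euler's criterion: (219/1427) ≡ 219^713 ≡ 1426 (mod 1427), i.e. (219/1427) = -1.
(219/1427) = -1, so 1427 is inert.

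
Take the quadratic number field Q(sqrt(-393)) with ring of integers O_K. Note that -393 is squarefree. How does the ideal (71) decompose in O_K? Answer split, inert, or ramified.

inert

Since -393 ≢ 1 mod 4, the ring of integers is ℤ[√-393] with discriminant 4·(-393) = -1572.
Since gcd(71, -1572) = 1 the prime 71 does not ramify.
Compute (-393/71) via Euler: 33^((71-1)/2) mod 71 = 70, so (-393/71) = -1.
(-393/71) = -1, so 71 is inert.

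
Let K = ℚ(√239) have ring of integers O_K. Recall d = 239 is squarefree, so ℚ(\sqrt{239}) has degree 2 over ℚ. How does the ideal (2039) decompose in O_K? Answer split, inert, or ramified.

Since 239 ≢ 1 mod 4, the ring of integers is ℤ[√239] with discriminant 4·239 = 956.
2039 ∤ 956, so 2039 is unramified.
Legendre symbol by Euler's criterion: (239/2039) ≡ 239^1019 ≡ 2038 (mod 2039), i.e. (239/2039) = -1.
(239/2039) = -1, so 2039 is inert.

inert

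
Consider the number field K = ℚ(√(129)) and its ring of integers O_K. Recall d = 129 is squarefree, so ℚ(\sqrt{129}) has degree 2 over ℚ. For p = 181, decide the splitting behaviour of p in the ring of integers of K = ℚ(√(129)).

181 splits in O_K

d = 129 ≡ 1 (mod 4), so O_K = ℤ[(1+√129)/2] and disc(K) = d = 129.
Since gcd(181, 129) = 1 the prime 181 does not ramify.
Compute (129/181) via Euler: 129^((181-1)/2) mod 181 = 1, so (129/181) = 1.
(129/181) = 1, so 181 splits.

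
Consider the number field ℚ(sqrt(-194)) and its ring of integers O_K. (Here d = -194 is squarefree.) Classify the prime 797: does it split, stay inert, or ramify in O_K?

797 splits in O_K

-194 mod 4 = 2, hence disc K = 4·(-194) = -776 and O_K = ℤ[√-194].
797 ∤ -776, so 797 is unramified.
Legendre symbol by Euler's criterion: (-194/797) ≡ (-194)^398 ≡ 1 (mod 797), i.e. (-194/797) = 1.
(-194/797) = 1, so 797 splits.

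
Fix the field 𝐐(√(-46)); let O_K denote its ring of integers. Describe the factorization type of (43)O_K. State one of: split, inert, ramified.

43 splits in O_K

d = -46 ≡ 2 (mod 4), so O_K = ℤ[√-46] and disc(K) = 4d = -184.
disc(K) = -184 is not divisible by 43; 43 is unramified.
Legendre symbol by Euler's criterion: (-46/43) ≡ (-46)^21 ≡ 1 (mod 43), i.e. (-46/43) = 1.
d is a quadratic residue mod p, hence 43 splits in O_K.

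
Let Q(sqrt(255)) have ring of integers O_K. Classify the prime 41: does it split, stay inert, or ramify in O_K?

split — (41) = 𝔭₁𝔭₂ with 𝔭₁ ≠ 𝔭₂

Since 255 ≢ 1 mod 4, the ring of integers is ℤ[√255] with discriminant 4·255 = 1020.
Since gcd(41, 1020) = 1 the prime 41 does not ramify.
Compute (255/41) via Euler: 9^((41-1)/2) mod 41 = 1, so (255/41) = 1.
d is a quadratic residue mod p, hence 41 splits in O_K.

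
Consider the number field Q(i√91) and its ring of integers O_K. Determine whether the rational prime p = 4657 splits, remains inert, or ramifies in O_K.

splits completely

-91 mod 4 = 1, hence disc K = -91 and O_K = ℤ[(1+√-91)/2].
4657 ∤ -91, so 4657 is unramified.
Legendre symbol by Euler's criterion: (-91/4657) ≡ (-91)^2328 ≡ 1 (mod 4657), i.e. (-91/4657) = 1.
d is a quadratic residue mod p, hence 4657 splits in O_K.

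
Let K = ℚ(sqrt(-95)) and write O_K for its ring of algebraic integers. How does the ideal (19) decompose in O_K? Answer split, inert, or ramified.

ramified — (19) = 𝔭²

Since -95 ≡ 1 mod 4, the ring of integers is ℤ[(1+√-95)/2] with discriminant -95.
disc(K) = -95 = 19·(-5), so p = 19 is ramified.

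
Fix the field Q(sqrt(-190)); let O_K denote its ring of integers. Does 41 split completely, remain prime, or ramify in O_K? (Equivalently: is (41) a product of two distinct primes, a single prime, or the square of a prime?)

Since -190 ≢ 1 mod 4, the ring of integers is ℤ[√-190] with discriminant 4·(-190) = -760.
Since gcd(41, -760) = 1 the prime 41 does not ramify.
Euler's criterion: (-190)^20 mod 41 = 40. Thus (-190|41) = -1.
d is a non-residue mod p, hence 41 remains inert in O_K.

41 remains inert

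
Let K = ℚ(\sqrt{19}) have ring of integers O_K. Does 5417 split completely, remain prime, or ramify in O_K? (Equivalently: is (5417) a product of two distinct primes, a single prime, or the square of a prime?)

5417 remains inert

19 mod 4 = 3, hence disc K = 4·19 = 76 and O_K = ℤ[√19].
disc(K) = 76 is not divisible by 5417; 5417 is unramified.
Legendre symbol by Euler's criterion: (19/5417) ≡ 19^2708 ≡ 5416 (mod 5417), i.e. (19/5417) = -1.
(19/5417) = -1, so 5417 is inert.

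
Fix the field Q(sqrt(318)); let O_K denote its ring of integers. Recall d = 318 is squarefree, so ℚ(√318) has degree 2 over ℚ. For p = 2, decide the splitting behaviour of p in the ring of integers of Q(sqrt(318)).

d = 318 ≡ 2 (mod 4), so O_K = ℤ[√318] and disc(K) = 4d = 1272.
Ramification test: 2 | 1272. The prime 2 ramifies in K.

2 is ramified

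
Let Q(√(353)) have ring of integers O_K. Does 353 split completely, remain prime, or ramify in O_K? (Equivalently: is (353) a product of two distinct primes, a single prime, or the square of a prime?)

Since 353 ≡ 1 mod 4, the ring of integers is ℤ[(1+√353)/2] with discriminant 353.
disc(K) = 353 = 353·1, so p = 353 is ramified.

ramifies in O_K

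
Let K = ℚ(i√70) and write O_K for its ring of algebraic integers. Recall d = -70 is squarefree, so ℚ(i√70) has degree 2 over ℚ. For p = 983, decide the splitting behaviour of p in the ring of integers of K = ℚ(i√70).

p splits

-70 mod 4 = 2, hence disc K = 4·(-70) = -280 and O_K = ℤ[√-70].
disc(K) = -280 is not divisible by 983; 983 is unramified.
Compute (-70/983) via Euler: 913^((983-1)/2) mod 983 = 1, so (-70/983) = 1.
Legendre symbol 1 ⇒ 983 is split.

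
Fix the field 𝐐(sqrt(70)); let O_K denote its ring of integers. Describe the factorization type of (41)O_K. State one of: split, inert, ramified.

Since 70 ≢ 1 mod 4, the ring of integers is ℤ[√70] with discriminant 4·70 = 280.
41 ∤ 280, so 41 is unramified.
(70/41) = 29^20 mod 41 = 40, giving Legendre symbol -1.
d is a non-residue mod p, hence 41 remains inert in O_K.

inert — (41) stays prime in O_K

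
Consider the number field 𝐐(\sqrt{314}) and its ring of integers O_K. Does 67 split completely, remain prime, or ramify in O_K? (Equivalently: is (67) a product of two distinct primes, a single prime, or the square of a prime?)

314 mod 4 = 2, hence disc K = 4·314 = 1256 and O_K = ℤ[√314].
disc(K) = 1256 is not divisible by 67; 67 is unramified.
Compute (314/67) via Euler: 46^((67-1)/2) mod 67 = 66, so (314/67) = -1.
(314/67) = -1, so 67 is inert.

inert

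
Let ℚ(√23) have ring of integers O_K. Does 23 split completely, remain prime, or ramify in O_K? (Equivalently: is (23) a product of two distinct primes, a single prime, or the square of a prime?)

ramifies in O_K

23 mod 4 = 3, hence disc K = 4·23 = 92 and O_K = ℤ[√23].
23 divides disc(K) = 92, so 23 ramifies.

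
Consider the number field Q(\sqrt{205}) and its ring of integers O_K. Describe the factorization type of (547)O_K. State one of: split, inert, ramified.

split — (547) = 𝔭₁𝔭₂ with 𝔭₁ ≠ 𝔭₂

Since 205 ≡ 1 mod 4, the ring of integers is ℤ[(1+√205)/2] with discriminant 205.
547 ∤ 205, so 547 is unramified.
Legendre symbol by Euler's criterion: (205/547) ≡ 205^273 ≡ 1 (mod 547), i.e. (205/547) = 1.
d is a quadratic residue mod p, hence 547 splits in O_K.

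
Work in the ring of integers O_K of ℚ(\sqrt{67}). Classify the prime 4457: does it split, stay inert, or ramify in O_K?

d = 67 ≡ 3 (mod 4), so O_K = ℤ[√67] and disc(K) = 4d = 268.
disc(K) = 268 is not divisible by 4457; 4457 is unramified.
Legendre symbol by Euler's criterion: (67/4457) ≡ 67^2228 ≡ 1 (mod 4457), i.e. (67/4457) = 1.
(67/4457) = 1, so 4457 splits.

splits completely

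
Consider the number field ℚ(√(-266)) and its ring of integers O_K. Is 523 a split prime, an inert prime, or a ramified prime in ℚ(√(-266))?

Since -266 ≢ 1 mod 4, the ring of integers is ℤ[√-266] with discriminant 4·(-266) = -1064.
Since gcd(523, -1064) = 1 the prime 523 does not ramify.
Compute (-266/523) via Euler: 257^((523-1)/2) mod 523 = 1, so (-266/523) = 1.
Legendre symbol 1 ⇒ 523 is split.

split — (523) = 𝔭₁𝔭₂ with 𝔭₁ ≠ 𝔭₂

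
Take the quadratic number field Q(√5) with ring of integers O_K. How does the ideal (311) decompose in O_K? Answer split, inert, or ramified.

d = 5 ≡ 1 (mod 4), so O_K = ℤ[(1+√5)/2] and disc(K) = d = 5.
311 ∤ 5, so 311 is unramified.
(5/311) = 5^155 mod 311 = 1, giving Legendre symbol 1.
(5/311) = 1, so 311 splits.

split — (311) = 𝔭₁𝔭₂ with 𝔭₁ ≠ 𝔭₂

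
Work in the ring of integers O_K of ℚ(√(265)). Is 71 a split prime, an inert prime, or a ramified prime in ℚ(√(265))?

d = 265 ≡ 1 (mod 4), so O_K = ℤ[(1+√265)/2] and disc(K) = d = 265.
Since gcd(71, 265) = 1 the prime 71 does not ramify.
Legendre symbol by Euler's criterion: (265/71) ≡ 265^35 ≡ 70 (mod 71), i.e. (265/71) = -1.
d is a non-residue mod p, hence 71 remains inert in O_K.

inert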